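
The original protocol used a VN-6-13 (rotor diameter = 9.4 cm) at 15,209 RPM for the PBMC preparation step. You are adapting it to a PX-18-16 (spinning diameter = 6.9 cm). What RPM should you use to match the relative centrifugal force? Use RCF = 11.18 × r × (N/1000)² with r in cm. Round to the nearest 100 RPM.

Original rotor: r = 9.4 / 2 = 4.7 cm
RCF_original = 11.18 × 4.7 × (15.209)² = 11.18 × 4.7 × 231.313681 ≈ 12,154.6 × g
Your rotor: r = 6.9 / 2 = 3.45 cm
12,154.6 = 11.18 × 3.45 × (N/1000)²
(N/1000)² = 12,154.6 / 38.571 = 315.1228
N = 1000 × √315.1228 ≈ 17,751.7

≈ 17800 RPM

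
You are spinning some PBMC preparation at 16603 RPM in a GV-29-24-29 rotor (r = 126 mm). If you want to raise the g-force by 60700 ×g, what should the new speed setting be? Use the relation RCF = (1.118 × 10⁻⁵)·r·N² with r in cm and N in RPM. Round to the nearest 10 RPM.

r = 126 mm = 12.6 cm
Current RCF = 1.118 × 10⁻⁵ × 12.6 × (16603)² = 1.118 × 10⁻⁵ × 12.6 × 275,659,609 ≈ 38,831.6 × g
Target RCF = 38,831.6 + 60,700 = 99,531.6 × g
N² = 99,531.6 / (14.0868 × 10⁻⁵) = 706,559,332
N ≈ √706,559,332 ≈ 26,581.2

≈ 26580 RPM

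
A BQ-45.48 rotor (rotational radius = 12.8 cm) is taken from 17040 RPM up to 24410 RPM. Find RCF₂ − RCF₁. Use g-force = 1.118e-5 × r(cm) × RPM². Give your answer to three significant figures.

≈ 43700 x g

RCF₁ = 1.118 × 10⁻⁵ × 12.8 × (17040)² = 1.118 × 10⁻⁵ × 12.8 × 290,361,600 ≈ 41,551.9 × g
RCF₂ = 1.118 × 10⁻⁵ × 12.8 × (24410)² = 1.118 × 10⁻⁵ × 12.8 × 595,848,100 ≈ 85,268.2 × g
Increase = 85,268.2 − 41,551.9 = 43,716.3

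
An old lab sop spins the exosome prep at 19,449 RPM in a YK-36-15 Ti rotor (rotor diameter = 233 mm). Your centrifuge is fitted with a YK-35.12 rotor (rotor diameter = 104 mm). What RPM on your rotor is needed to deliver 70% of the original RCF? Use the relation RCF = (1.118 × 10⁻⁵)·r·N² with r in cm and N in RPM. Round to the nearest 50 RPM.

≈ 24350 RPM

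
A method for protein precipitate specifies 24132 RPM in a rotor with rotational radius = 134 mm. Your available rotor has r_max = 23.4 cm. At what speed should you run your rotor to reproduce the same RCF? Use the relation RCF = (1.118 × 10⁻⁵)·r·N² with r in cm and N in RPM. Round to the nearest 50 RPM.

Original rotor: r = 134 mm = 13.4 cm
RCF_original = 1.118 × 10⁻⁵ × 13.4 × (24132)² = 1.118 × 10⁻⁵ × 13.4 × 582,353,424 ≈ 87,243.5 × g
87,243.5 = 1.118 × 10⁻⁵ × 23.4 × N²
N² = 87,243.5 / (26.1612 × 10⁻⁵) = 333,484,320
N ≈ √333,484,320 ≈ 18,261.6

≈ 18250 RPM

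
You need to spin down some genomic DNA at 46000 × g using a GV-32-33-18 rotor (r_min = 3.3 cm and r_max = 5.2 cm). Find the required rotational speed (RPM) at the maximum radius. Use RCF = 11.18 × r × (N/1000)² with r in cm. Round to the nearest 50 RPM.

Use r_max = 5.2 cm.
46,000 = 11.18 × 5.2 × (N/1000)²
(N/1000)² = 46,000 / 58.136 = 791.2481
N = 1000 × √791.2481 ≈ 28,129.1

N ≈ 28150 RPM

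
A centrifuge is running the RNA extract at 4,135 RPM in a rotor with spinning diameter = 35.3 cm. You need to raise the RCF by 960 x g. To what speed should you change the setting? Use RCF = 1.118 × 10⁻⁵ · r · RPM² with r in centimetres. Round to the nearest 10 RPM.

N₂ ≈ 4690 RPM

r = 35.3 / 2 = 17.65 cm
Current RCF = 1.118 × 10⁻⁵ × 17.65 × (4135)² = 1.118 × 10⁻⁵ × 17.65 × 17,098,225 ≈ 3,373.9 × g
Target RCF = 3,373.9 + 960 = 4,333.9 × g
N² = 4,333.9 / (19.7327 × 10⁻⁵) = 21,963,036
N ≈ √21,963,036 ≈ 4,686.5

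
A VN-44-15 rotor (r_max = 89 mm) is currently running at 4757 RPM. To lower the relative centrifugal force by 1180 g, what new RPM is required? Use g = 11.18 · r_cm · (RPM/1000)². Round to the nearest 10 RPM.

r = 89 mm = 8.9 cm
Current RCF = 11.18 × 8.9 × (4.757)² = 11.18 × 8.9 × 22.629049 ≈ 2,251.6 × g
Target RCF = 2,251.6 − 1,180 = 1,071.6 × g
(N/1000)² = 1,071.6 / 99.502 = 10.76963
N = 1000 × √10.76963 ≈ 3,281.7

3280 RPM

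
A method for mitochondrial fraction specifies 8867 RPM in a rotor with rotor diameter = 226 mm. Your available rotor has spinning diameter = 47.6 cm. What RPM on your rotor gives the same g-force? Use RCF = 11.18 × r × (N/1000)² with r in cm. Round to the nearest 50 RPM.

6100 RPM

Original rotor: r = 226 mm / 2 = 113 mm = 11.3 cm
RCF = 11.18 × r × (N/1000)²
RCF_original = 11.18 × 11.3 × (8.867)² = 11.18 × 11.3 × 78.623689 ≈ 9,932.8 × g
Your rotor: r = 47.6 / 2 = 23.8 cm
9,932.8 = 11.18 × 23.8 × (N/1000)²
(N/1000)² = 9,932.8 / 266.084 = 37.32957
N = 1000 × √37.32957 ≈ 6,109.8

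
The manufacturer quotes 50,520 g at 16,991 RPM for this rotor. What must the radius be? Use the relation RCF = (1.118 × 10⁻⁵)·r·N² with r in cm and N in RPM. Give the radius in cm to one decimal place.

≈ 15.7 cm

50520 = 1.118 × 10⁻⁵ × r × (16991)²
r = 50520 / (1.118 × 10⁻⁵ × 288,694,081) = 50520 / 3227.6 ≈ 15.652 cm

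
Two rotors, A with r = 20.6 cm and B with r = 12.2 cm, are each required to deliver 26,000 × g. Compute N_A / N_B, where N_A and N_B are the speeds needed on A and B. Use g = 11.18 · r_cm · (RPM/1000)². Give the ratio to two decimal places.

0.77

At fixed RCF, N ∝ 1/√r, so N_A/N_B = √(r_B/r_A) = √(12.2/20.6) = √0.592233 = 0.7696.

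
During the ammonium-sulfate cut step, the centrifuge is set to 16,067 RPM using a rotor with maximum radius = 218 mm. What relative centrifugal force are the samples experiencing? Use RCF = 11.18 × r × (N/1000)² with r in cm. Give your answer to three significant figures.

r = 218 mm = 21.8 cm
RCF = 11.18 × 21.8 × (16.067)² = 11.18 × 21.8 × 258.148489 ≈ 62,917 × g

≈ 62900 ×g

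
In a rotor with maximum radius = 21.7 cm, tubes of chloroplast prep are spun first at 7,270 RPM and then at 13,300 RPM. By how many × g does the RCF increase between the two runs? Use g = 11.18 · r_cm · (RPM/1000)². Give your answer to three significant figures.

RCF₁ = 11.18 × 21.7 × (7.27)² = 11.18 × 21.7 × 52.8529 ≈ 12,822.4 × g
RCF₂ = 11.18 × 21.7 × (13.3)² = 11.18 × 21.7 × 176.89 ≈ 42,914.6 × g
Increase = 42,914.6 − 12,822.4 = 30,092.2

≈ 30100 × g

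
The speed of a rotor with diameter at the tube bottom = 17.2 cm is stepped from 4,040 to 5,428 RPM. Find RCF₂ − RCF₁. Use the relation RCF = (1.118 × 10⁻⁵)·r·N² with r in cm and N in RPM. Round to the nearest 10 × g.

r = 17.2 / 2 = 8.6 cm
RCF₁ = 1.118 × 10⁻⁵ × 8.6 × (4040)² = 1.118 × 10⁻⁵ × 8.6 × 16,321,600 ≈ 1,569.3 × g
RCF₂ = 1.118 × 10⁻⁵ × 8.6 × (5428)² = 1.118 × 10⁻⁵ × 8.6 × 29,463,184 ≈ 2,832.8 × g
Increase = 2,832.8 − 1,569.3 = 1,263.5

≈ 1260 × g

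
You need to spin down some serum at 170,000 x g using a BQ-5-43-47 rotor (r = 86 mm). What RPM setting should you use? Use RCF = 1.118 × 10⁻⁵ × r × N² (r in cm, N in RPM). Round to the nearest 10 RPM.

r = 86 mm = 8.6 cm
170,000 = 1.118 × 10⁻⁵ × 8.6 × N²
N² = 170,000 / (9.6148 × 10⁻⁵) = 1,768,107,501
N ≈ √1,768,107,501 ≈ 42,048.9

42050 RPM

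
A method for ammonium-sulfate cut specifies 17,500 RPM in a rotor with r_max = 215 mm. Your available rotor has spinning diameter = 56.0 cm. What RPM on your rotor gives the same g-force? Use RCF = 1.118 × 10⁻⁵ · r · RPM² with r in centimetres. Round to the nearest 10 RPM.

≈ 15330 RPM

Original rotor: r = 215 mm = 21.5 cm
RCF = 1.118 × 10⁻⁵ × r × N²
RCF_original = 1.118 × 10⁻⁵ × 21.5 × (17500)² = 1.118 × 10⁻⁵ × 21.5 × 306,250,000 ≈ 73,613.3 × g
Your rotor: r = 56.0 / 2 = 28 cm
73,613.3 = 1.118 × 10⁻⁵ × 28 × N²
N² = 73,613.3 / (31.304 × 10⁻⁵) = 235,156,210
N ≈ √235,156,210 ≈ 15,334.8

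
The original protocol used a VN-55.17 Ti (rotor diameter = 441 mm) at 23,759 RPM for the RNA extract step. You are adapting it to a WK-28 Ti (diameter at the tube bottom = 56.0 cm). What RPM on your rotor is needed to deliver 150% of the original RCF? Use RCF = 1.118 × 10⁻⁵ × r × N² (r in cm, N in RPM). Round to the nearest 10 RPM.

25820 RPM

Original rotor: r = 441 mm / 2 = 220.5 mm = 22.05 cm
RCF = 1.118 × 10⁻⁵ × r × N²
RCF_original = 1.118 × 10⁻⁵ × 22.05 × (23759)² = 1.118 × 10⁻⁵ × 22.05 × 564,490,081 ≈ 139,157.5 × g
Target RCF = 1.5 × 139,157.5 ≈ 208,736.2 × g
Your rotor: r = 56.0 / 2 = 28 cm
208,736.2 = 1.118 × 10⁻⁵ × 28 × N²
N² = 208,736.2 / (31.304 × 10⁻⁵) = 666,803,603
N ≈ √666,803,603 ≈ 25,822.5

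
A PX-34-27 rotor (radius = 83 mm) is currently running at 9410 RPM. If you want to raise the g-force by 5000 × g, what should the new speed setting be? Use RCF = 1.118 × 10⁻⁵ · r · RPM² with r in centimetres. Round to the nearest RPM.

r = 83 mm = 8.3 cm
Current RCF = 1.118 × 10⁻⁵ × 8.3 × (9410)² = 1.118 × 10⁻⁵ × 8.3 × 88,548,100 ≈ 8,216.7 × g
Target RCF = 8,216.7 + 5,000 = 13,216.7 × g
N² = 13,216.7 / (9.2794 × 10⁻⁵) = 142,430,545
N ≈ √142,430,545 ≈ 11,934.4

N₂ ≈ 11934 RPM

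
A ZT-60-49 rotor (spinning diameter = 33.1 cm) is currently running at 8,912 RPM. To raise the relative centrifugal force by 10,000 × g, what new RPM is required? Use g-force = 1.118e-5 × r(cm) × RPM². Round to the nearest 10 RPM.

≈ 11550 RPM

r = 33.1 / 2 = 16.55 cm
Current RCF = 1.118 × 10⁻⁵ × 16.55 × (8912)² = 1.118 × 10⁻⁵ × 16.55 × 79,423,744 ≈ 14,695.7 × g
Target RCF = 14,695.7 + 10,000 = 24,695.7 × g
N² = 24,695.7 / (18.5029 × 10⁻⁵) = 133,469,348
N ≈ √133,469,348 ≈ 11,552.9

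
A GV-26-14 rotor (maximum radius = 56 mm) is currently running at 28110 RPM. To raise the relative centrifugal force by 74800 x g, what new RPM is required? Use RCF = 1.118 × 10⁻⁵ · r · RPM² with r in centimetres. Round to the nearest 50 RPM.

r = 56 mm = 5.6 cm
Current RCF = 1.118 × 10⁻⁵ × 5.6 × (28110)² = 1.118 × 10⁻⁵ × 5.6 × 790,172,100 ≈ 49,471.1 × g
Target RCF = 49,471.1 + 74,800 = 124,271.1 × g
N² = 124,271.1 / (6.2608 × 10⁻⁵) = 1,984,907,680
N ≈ √1,984,907,680 ≈ 44,552.3

≈ 44550 RPM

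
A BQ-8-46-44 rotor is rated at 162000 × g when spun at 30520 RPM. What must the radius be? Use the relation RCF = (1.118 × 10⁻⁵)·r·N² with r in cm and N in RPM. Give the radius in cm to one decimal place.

≈ 15.6 cm

RCF = 1.118 × 10⁻⁵ × r × N²
162000 = 1.118 × 10⁻⁵ × r × (30520)²
r = 162000 / (1.118 × 10⁻⁵ × 931,470,400) = 162000 / 10413.84 ≈ 15.556 cm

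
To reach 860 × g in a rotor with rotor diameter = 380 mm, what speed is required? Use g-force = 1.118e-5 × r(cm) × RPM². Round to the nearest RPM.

r = 380 mm / 2 = 190 mm = 19 cm
860 = 1.118 × 10⁻⁵ × 19 × N²
N² = 860 / (21.242 × 10⁻⁵) = 4,048,583
N ≈ √4,048,583 ≈ 2,012.1

≈ 2012 RPM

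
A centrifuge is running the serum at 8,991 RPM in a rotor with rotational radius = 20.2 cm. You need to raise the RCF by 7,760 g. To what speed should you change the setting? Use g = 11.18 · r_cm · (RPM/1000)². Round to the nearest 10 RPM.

Current RCF = 11.18 × 20.2 × (8.991)² = 11.18 × 20.2 × 80.838081 ≈ 18,256.1 × g
Target RCF = 18,256.1 + 7,760 = 26,016.1 × g
(N/1000)² = 26,016.1 / 225.836 = 115.1991
N = 1000 × √115.1991 ≈ 10,733.1

10730 RPM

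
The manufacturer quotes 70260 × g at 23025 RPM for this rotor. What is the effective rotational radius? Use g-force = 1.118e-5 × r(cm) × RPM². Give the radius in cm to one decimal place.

r ≈ 11.9 cm

70260 = 1.118 × 10⁻⁵ × r × (23025)²
r = 70260 / (1.118 × 10⁻⁵ × 530,150,625) = 70260 / 5927.084 ≈ 11.854 cm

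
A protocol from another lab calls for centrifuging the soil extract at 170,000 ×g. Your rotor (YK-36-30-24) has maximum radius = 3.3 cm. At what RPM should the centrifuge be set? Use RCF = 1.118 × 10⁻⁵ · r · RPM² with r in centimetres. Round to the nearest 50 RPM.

≈ 67900 RPM

170,000 = 1.118 × 10⁻⁵ × 3.3 × N²
N² = 170,000 / (3.6894 × 10⁻⁵) = 4,607,795,305
N ≈ √4,607,795,305 ≈ 67,880.7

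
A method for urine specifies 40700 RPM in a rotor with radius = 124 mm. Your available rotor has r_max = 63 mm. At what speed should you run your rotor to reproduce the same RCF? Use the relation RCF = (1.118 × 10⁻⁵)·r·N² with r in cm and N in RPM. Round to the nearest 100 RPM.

Original rotor: r = 124 mm = 12.4 cm
RCF_original = 1.118 × 10⁻⁵ × 12.4 × (40700)² = 1.118 × 10⁻⁵ × 12.4 × 1,656,490,000 ≈ 229,642.5 × g
Your rotor: r = 63 mm = 6.3 cm
229,642.5 = 1.118 × 10⁻⁵ × 6.3 × N²
N² = 229,642.5 / (7.0434 × 10⁻⁵) = 3,260,392,708
N ≈ √3,260,392,708 ≈ 57,099.8

≈ 57100 RPM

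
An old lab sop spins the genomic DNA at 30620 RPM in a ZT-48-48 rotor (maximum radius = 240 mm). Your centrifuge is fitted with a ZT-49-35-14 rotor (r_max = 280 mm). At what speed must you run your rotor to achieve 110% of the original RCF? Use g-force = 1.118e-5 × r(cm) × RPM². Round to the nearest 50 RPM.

Original rotor: r = 240 mm = 24.0 cm
RCF_original = 1.118 × 10⁻⁵ × 24 × (30620)² = 1.118 × 10⁻⁵ × 24 × 937,584,400 ≈ 251,572.6 × g
Target RCF = 1.1 × 251,572.6 ≈ 276,729.9 × g
Your rotor: r = 280 mm = 28.0 cm
276,729.9 = 1.118 × 10⁻⁵ × 28 × N²
N² = 276,729.9 / (31.304 × 10⁻⁵) = 884,008,114
N ≈ √884,008,114 ≈ 29,732.3

≈ 29750 RPM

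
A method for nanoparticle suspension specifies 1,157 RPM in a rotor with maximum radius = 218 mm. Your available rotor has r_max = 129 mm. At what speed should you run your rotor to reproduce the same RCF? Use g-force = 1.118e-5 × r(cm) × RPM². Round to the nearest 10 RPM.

1500 RPM

Original rotor: r = 218 mm = 21.8 cm
RCF_original = 1.118 × 10⁻⁵ × 21.8 × (1157)² = 1.118 × 10⁻⁵ × 21.8 × 1,338,649 ≈ 326.3 × g
Your rotor: r = 129 mm = 12.9 cm
326.3 = 1.118 × 10⁻⁵ × 12.9 × N²
N² = 326.3 / (14.4222 × 10⁻⁵) = 2,262,484
N ≈ √2,262,484 ≈ 1,504.2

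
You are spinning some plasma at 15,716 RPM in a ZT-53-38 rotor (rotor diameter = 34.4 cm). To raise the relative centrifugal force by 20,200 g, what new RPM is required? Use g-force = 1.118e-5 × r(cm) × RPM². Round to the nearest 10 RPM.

N₂ ≈ 18760 RPM

r = 34.4 / 2 = 17.2 cm
Current RCF = 1.118 × 10⁻⁵ × 17.2 × (15716)² = 1.118 × 10⁻⁵ × 17.2 × 246,992,656 ≈ 47,495.7 × g
Target RCF = 47,495.7 + 20,200 = 67,695.7 × g
N² = 67,695.7 / (19.2296 × 10⁻⁵) = 352,039,044
N ≈ √352,039,044 ≈ 18,762.7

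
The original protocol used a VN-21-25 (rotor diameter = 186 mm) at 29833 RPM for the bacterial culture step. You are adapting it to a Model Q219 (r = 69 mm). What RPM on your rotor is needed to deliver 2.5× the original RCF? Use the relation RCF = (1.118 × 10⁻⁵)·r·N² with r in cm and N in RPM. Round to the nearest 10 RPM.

54760 RPM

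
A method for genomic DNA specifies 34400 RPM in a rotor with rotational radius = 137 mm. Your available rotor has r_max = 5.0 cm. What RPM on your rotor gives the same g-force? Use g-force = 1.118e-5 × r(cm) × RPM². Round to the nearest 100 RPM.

56900 RPM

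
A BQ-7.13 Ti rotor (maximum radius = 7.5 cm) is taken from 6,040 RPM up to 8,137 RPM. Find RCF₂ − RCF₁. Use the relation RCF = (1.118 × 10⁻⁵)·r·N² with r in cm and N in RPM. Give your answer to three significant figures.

2490 g

RCF₁ = 1.118 × 10⁻⁵ × 7.5 × (6040)² = 1.118 × 10⁻⁵ × 7.5 × 36,481,600 ≈ 3,059 × g
RCF₂ = 1.118 × 10⁻⁵ × 7.5 × (8137)² = 1.118 × 10⁻⁵ × 7.5 × 66,210,769 ≈ 5,551.8 × g
Increase = 5,551.8 − 3,059 = 2,492.8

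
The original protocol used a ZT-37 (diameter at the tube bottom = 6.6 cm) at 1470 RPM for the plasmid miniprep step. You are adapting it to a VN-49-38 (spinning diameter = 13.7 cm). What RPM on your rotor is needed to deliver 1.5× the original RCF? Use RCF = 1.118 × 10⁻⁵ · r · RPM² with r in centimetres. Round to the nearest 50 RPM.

Original rotor: r = 6.6 / 2 = 3.3 cm
RCF_original = 1.118 × 10⁻⁵ × 3.3 × (1470)² = 1.118 × 10⁻⁵ × 3.3 × 2,160,900 ≈ 79.7 × g
Target RCF = 1.5 × 79.7 ≈ 119.6 × g
Your rotor: r = 13.7 / 2 = 6.85 cm
119.6 = 1.118 × 10⁻⁵ × 6.85 × N²
N² = 119.6 / (7.6583 × 10⁻⁵) = 1,561,704
N ≈ √1,561,704 ≈ 1,249.7

≈ 1250 RPM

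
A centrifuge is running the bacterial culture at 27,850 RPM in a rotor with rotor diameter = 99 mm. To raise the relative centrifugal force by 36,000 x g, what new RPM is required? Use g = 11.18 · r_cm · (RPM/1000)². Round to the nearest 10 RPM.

37760 RPM

r = 99 mm / 2 = 49.5 mm = 4.95 cm
Current RCF = 11.18 × 4.95 × (27.85)² = 11.18 × 4.95 × 775.6225 ≈ 42,923.7 × g
Target RCF = 42,923.7 + 36,000 = 78,923.7 × g
(N/1000)² = 78,923.7 / 55.341 = 1426.134
N = 1000 × √1426.134 ≈ 37,764.2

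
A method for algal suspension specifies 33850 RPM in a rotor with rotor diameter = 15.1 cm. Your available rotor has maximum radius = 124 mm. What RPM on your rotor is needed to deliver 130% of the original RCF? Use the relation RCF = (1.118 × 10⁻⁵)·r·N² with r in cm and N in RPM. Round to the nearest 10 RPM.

30120 RPM

Original rotor: r = 15.1 / 2 = 7.55 cm
RCF_original = 1.118 × 10⁻⁵ × 7.55 × (33850)² = 1.118 × 10⁻⁵ × 7.55 × 1,145,822,500 ≈ 96,717.7 × g
Target RCF = 1.3 × 96,717.7 ≈ 125,733 × g
Your rotor: r = 124 mm = 12.4 cm
125,733 = 1.118 × 10⁻⁵ × 12.4 × N²
N² = 125,733 / (13.8632 × 10⁻⁵) = 906,955,104
N ≈ √906,955,104 ≈ 30,115.7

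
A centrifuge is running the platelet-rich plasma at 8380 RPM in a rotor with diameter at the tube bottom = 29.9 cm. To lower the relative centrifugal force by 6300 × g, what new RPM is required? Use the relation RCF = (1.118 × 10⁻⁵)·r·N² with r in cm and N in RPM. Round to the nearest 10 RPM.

N₂ ≈ 5700 RPM

r = 29.9 / 2 = 14.95 cm
Current RCF = 1.118 × 10⁻⁵ × 14.95 × (8380)² = 1.118 × 10⁻⁵ × 14.95 × 70,224,400 ≈ 11,737.4 × g
Target RCF = 11,737.4 − 6,300 = 5,437.4 × g
N² = 5,437.4 / (16.7141 × 10⁻⁵) = 32,531,814
N ≈ √32,531,814 ≈ 5,703.7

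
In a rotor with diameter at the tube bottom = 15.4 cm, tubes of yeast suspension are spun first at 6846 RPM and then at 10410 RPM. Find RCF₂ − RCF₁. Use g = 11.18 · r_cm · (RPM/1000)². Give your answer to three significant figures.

≈ 5290 g

r = 15.4 / 2 = 7.7 cm
RCF₁ = 11.18 × 7.7 × (6.846)² = 11.18 × 7.7 × 46.867716 ≈ 4,034.7 × g
RCF₂ = 11.18 × 7.7 × (10.41)² = 11.18 × 7.7 × 108.3681 ≈ 9,329 × g
Increase = 9,329 − 4,034.7 = 5,294.3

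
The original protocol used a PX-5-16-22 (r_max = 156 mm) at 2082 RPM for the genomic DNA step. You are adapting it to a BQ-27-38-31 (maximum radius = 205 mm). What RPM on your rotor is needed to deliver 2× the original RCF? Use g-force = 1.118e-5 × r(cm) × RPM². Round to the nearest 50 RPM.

2550 RPM

Original rotor: r = 156 mm = 15.6 cm
RCF_original = 1.118 × 10⁻⁵ × 15.6 × (2082)² = 1.118 × 10⁻⁵ × 15.6 × 4,334,724 ≈ 756 × g
Target RCF = 2 × 756 ≈ 1,512 × g
Your rotor: r = 205 mm = 20.5 cm
1,512 = 1.118 × 10⁻⁵ × 20.5 × N²
N² = 1,512 / (22.919 × 10⁻⁵) = 6,597,146
N ≈ √6,597,146 ≈ 2,568.5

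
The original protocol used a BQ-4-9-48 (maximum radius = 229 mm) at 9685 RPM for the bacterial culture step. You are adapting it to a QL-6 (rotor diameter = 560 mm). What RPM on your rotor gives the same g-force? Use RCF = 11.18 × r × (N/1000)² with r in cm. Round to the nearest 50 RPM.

Original rotor: r = 229 mm = 22.9 cm
RCF = 11.18 × r × (N/1000)²
RCF_original = 11.18 × 22.9 × (9.685)² = 11.18 × 22.9 × 93.799225 ≈ 24,014.7 × g
Your rotor: r = 560 mm / 2 = 280 mm = 28 cm
24,014.7 = 11.18 × 28 × (N/1000)²
(N/1000)² = 24,014.7 / 313.04 = 76.71448
N = 1000 × √76.71448 ≈ 8,758.7

≈ 8750 RPM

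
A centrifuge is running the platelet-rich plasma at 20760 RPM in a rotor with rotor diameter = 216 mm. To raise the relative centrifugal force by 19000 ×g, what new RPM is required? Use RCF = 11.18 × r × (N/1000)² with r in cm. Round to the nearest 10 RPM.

r = 216 mm / 2 = 108 mm = 10.8 cm
Current RCF = 11.18 × 10.8 × (20.76)² = 11.18 × 10.8 × 430.9776 ≈ 52,038 × g
Target RCF = 52,038 + 19,000 = 71,038 × g
(N/1000)² = 71,038 / 120.744 = 588.3357
N = 1000 × √588.3357 ≈ 24,255.6

N₂ ≈ 24260 RPM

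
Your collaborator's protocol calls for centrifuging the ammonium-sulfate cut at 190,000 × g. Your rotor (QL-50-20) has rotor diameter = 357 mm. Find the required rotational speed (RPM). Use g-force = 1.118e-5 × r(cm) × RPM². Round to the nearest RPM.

≈ 30856 RPM

r = 357 mm / 2 = 178.5 mm = 17.85 cm
190,000 = 1.118 × 10⁻⁵ × 17.85 × N²
N² = 190,000 / (19.9563 × 10⁻⁵) = 952,080,295
N ≈ √952,080,295 ≈ 30,855.8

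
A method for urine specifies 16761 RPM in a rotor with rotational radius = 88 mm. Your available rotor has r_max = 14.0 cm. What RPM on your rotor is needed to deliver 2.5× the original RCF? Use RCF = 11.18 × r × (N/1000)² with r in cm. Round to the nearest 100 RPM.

Original rotor: r = 88 mm = 8.8 cm
RCF_original = 11.18 × 8.8 × (16.761)² = 11.18 × 8.8 × 280.931121 ≈ 27,639.1 × g
Target RCF = 2.5 × 27,639.1 ≈ 69,097.8 × g
69,097.8 = 11.18 × 14 × (N/1000)²
(N/1000)² = 69,097.8 / 156.52 = 441.4631
N = 1000 × √441.4631 ≈ 21,011.0

≈ 21000 RPM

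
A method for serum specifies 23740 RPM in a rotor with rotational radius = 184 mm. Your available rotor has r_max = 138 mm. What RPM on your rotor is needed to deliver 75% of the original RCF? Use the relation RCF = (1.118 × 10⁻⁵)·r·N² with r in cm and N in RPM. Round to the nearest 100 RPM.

Original rotor: r = 184 mm = 18.4 cm
RCF = 1.118 × 10⁻⁵ × r × N²
RCF_original = 1.118 × 10⁻⁵ × 18.4 × (23740)² = 1.118 × 10⁻⁵ × 18.4 × 563,587,600 ≈ 115,936.7 × g
Target RCF = 0.75 × 115,936.7 ≈ 86,952.5 × g
Your rotor: r = 138 mm = 13.8 cm
86,952.5 = 1.118 × 10⁻⁵ × 13.8 × N²
N² = 86,952.5 / (15.4284 × 10⁻⁵) = 563,587,281
N ≈ √563,587,281 ≈ 23,740.0

23700 RPM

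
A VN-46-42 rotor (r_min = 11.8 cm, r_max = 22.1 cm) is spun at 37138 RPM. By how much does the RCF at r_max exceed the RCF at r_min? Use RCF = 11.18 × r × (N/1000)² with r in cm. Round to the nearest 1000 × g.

≈ 159000 x g

ΔRCF = 11.18 × (r_max − r_min) × (N/1000)² = 11.18 × 10.3 × 1,379.231044 ≈ 158,824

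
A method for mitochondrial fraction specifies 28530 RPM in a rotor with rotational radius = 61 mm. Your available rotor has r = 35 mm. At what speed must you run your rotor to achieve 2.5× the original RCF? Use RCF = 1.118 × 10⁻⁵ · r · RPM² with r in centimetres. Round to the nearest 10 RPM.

59550 RPM

Original rotor: r = 61 mm = 6.1 cm
RCF_original = 1.118 × 10⁻⁵ × 6.1 × (28530)² = 1.118 × 10⁻⁵ × 6.1 × 813,960,900 ≈ 55,510.5 × g
Target RCF = 2.5 × 55,510.5 ≈ 138,776.2 × g
Your rotor: r = 35 mm = 3.5 cm
138,776.2 = 1.118 × 10⁻⁵ × 3.5 × N²
N² = 138,776.2 / (3.913 × 10⁻⁵) = 3,546,542,295
N ≈ √3,546,542,295 ≈ 59,552.9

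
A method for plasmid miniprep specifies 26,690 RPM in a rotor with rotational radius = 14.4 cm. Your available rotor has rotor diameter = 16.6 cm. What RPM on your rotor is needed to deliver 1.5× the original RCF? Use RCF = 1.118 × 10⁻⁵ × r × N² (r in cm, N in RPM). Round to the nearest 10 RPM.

≈ 43060 RPM

RCF_original = 1.118 × 10⁻⁵ × 14.4 × (26690)² = 1.118 × 10⁻⁵ × 14.4 × 712,356,100 ≈ 114,683.6 × g
Target RCF = 1.5 × 114,683.6 ≈ 172,025.4 × g
Your rotor: r = 16.6 / 2 = 8.3 cm
172,025.4 = 1.118 × 10⁻⁵ × 8.3 × N²
N² = 172,025.4 / (9.2794 × 10⁻⁵) = 1,853,841,843
N ≈ √1,853,841,843 ≈ 43,056.3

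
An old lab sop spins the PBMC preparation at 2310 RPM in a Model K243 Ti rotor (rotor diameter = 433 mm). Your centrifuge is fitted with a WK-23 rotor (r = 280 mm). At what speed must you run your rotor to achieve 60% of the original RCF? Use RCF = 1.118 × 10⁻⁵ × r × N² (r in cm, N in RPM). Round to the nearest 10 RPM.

≈ 1570 RPM

Original rotor: r = 433 mm / 2 = 216.5 mm = 21.65 cm
RCF = 1.118 × 10⁻⁵ × r × N²
RCF_original = 1.118 × 10⁻⁵ × 21.65 × (2310)² = 1.118 × 10⁻⁵ × 21.65 × 5,336,100 ≈ 1,291.6 × g
Target RCF = 0.6 × 1,291.6 ≈ 775 × g
Your rotor: r = 280 mm = 28.0 cm
775 = 1.118 × 10⁻⁵ × 28 × N²
N² = 775 / (31.304 × 10⁻⁵) = 2,475,722
N ≈ √2,475,722 ≈ 1,573.4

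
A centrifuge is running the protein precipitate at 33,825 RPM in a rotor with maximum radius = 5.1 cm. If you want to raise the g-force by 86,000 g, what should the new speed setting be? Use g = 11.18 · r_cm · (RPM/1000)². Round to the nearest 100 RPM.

Current RCF = 11.18 × 5.1 × (33.825)² = 11.18 × 5.1 × 1,144.130625 ≈ 65,236 × g
Target RCF = 65,236 + 86,000 = 151,236 × g
(N/1000)² = 151,236 / 57.018 = 2652.426
N = 1000 × √2652.426 ≈ 51,501.7

≈ 51500 RPM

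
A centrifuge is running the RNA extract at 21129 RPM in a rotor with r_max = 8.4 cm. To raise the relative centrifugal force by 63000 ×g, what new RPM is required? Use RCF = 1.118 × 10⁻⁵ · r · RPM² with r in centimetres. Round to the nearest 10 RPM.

Current RCF = 1.118 × 10⁻⁵ × 8.4 × (21129)² = 1.118 × 10⁻⁵ × 8.4 × 446,434,641 ≈ 41,925.6 × g
Target RCF = 41,925.6 + 63,000 = 104,925.6 × g
N² = 104,925.6 / (9.3912 × 10⁻⁵) = 1,117,275,748
N ≈ √1,117,275,748 ≈ 33,425.7

≈ 33430 RPM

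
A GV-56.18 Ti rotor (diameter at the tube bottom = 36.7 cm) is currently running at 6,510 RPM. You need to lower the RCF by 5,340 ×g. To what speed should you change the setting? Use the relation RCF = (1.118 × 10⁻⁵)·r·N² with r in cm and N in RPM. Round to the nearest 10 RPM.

r = 36.7 / 2 = 18.35 cm
Current RCF = 1.118 × 10⁻⁵ × 18.35 × (6510)² = 1.118 × 10⁻⁵ × 18.35 × 42,380,100 ≈ 8,694.4 × g
Target RCF = 8,694.4 − 5,340 = 3,354.4 × g
N² = 3,354.4 / (20.5153 × 10⁻⁵) = 16,350,724
N ≈ √16,350,724 ≈ 4,043.6

N₂ ≈ 4040 RPM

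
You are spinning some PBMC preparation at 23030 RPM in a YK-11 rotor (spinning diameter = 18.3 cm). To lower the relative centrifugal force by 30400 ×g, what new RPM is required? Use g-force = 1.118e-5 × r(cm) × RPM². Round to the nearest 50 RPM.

≈ 15250 RPM

r = 18.3 / 2 = 9.15 cm
Current RCF = 1.118 × 10⁻⁵ × 9.15 × (23030)² = 1.118 × 10⁻⁵ × 9.15 × 530,380,900 ≈ 54,256.4 × g
Target RCF = 54,256.4 − 30,400 = 23,856.4 × g
N² = 23,856.4 / (10.2297 × 10⁻⁵) = 233,207,230
N ≈ √233,207,230 ≈ 15,271.1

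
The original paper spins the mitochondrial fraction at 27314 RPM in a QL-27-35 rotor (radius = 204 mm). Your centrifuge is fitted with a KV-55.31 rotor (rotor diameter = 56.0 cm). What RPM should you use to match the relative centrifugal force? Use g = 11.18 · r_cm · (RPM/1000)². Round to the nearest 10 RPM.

Original rotor: r = 204 mm = 20.4 cm
RCF_original = 11.18 × 20.4 × (27.314)² = 11.18 × 20.4 × 746.054596 ≈ 170,154.2 × g
Your rotor: r = 56.0 / 2 = 28 cm
170,154.2 = 11.18 × 28 × (N/1000)²
(N/1000)² = 170,154.2 / 313.04 = 543.5542
N = 1000 × √543.5542 ≈ 23,314.2

≈ 23310 RPM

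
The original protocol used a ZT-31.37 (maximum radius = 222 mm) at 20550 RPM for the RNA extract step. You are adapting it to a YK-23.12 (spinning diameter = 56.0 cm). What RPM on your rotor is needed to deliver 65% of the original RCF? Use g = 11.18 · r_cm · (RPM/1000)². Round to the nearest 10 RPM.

≈ 14750 RPM

Original rotor: r = 222 mm = 22.2 cm
RCF_original = 11.18 × 22.2 × (20.55)² = 11.18 × 22.2 × 422.3025 ≈ 104,813.8 × g
Target RCF = 0.65 × 104,813.8 ≈ 68,129 × g
Your rotor: r = 56.0 / 2 = 28 cm
68,129 = 11.18 × 28 × (N/1000)²
(N/1000)² = 68,129 / 313.04 = 217.6367
N = 1000 × √217.6367 ≈ 14,752.5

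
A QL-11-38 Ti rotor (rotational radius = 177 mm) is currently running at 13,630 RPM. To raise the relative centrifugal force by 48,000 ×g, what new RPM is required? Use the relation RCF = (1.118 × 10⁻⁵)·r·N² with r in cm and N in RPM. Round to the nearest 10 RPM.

r = 177 mm = 17.7 cm
Current RCF = 1.118 × 10⁻⁵ × 17.7 × (13630)² = 1.118 × 10⁻⁵ × 17.7 × 185,776,900 ≈ 36,762.6 × g
Target RCF = 36,762.6 + 48,000 = 84,762.6 × g
N² = 84,762.6 / (19.7886 × 10⁻⁵) = 428,340,560
N ≈ √428,340,560 ≈ 20,696.4

≈ 20700 RPM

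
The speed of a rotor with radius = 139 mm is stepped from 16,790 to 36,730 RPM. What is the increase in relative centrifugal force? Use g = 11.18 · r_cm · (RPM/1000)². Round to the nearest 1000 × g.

≈ 166000 ×g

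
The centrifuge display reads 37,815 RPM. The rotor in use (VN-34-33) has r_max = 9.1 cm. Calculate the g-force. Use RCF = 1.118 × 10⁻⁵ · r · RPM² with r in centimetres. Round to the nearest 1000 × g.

RCF = 1.118 × 10⁻⁵ × 9.1 × (37815)² = 1.118 × 10⁻⁵ × 9.1 × 1,429,974,225 ≈ 145,482.7 × g

RCF ≈ 145000 g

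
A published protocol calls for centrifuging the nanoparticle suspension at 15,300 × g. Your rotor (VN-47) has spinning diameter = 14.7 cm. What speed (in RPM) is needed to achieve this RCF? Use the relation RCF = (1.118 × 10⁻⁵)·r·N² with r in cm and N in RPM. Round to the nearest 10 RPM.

≈ 13650 RPM

r = 14.7 / 2 = 7.35 cm
RCF = 1.118 × 10⁻⁵ × r × N²
15,300 = 1.118 × 10⁻⁵ × 7.35 × N²
N² = 15,300 / (8.2173 × 10⁻⁵) = 186,192,545
N ≈ √186,192,545 ≈ 13,645.2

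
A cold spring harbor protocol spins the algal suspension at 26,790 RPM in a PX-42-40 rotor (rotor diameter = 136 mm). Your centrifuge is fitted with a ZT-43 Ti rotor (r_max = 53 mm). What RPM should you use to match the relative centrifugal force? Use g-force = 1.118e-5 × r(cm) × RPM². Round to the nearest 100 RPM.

Original rotor: r = 136 mm / 2 = 68 mm = 6.8 cm
RCF = 1.118 × 10⁻⁵ × r × N²
RCF_original = 1.118 × 10⁻⁵ × 6.8 × (26790)² = 1.118 × 10⁻⁵ × 6.8 × 717,704,100 ≈ 54,562.7 × g
Your rotor: r = 53 mm = 5.3 cm
54,562.7 = 1.118 × 10⁻⁵ × 5.3 × N²
N² = 54,562.7 / (5.9254 × 10⁻⁵) = 920,827,286
N ≈ √920,827,286 ≈ 30,345.1

30300 RPM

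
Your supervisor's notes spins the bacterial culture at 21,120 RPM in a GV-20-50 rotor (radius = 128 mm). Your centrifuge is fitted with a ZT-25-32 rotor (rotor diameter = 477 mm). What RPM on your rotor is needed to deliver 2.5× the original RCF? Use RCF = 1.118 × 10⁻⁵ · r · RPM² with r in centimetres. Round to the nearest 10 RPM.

Original rotor: r = 128 mm = 12.8 cm
RCF_original = 1.118 × 10⁻⁵ × 12.8 × (21120)² = 1.118 × 10⁻⁵ × 12.8 × 446,054,400 ≈ 63,832.2 × g
Target RCF = 2.5 × 63,832.2 ≈ 159,580.5 × g
Your rotor: r = 477 mm / 2 = 238.5 mm = 23.85 cm
159,580.5 = 1.118 × 10⁻⁵ × 23.85 × N²
N² = 159,580.5 / (26.6643 × 10⁻⁵) = 598,479,990
N ≈ √598,479,990 ≈ 24,463.9

≈ 24460 RPM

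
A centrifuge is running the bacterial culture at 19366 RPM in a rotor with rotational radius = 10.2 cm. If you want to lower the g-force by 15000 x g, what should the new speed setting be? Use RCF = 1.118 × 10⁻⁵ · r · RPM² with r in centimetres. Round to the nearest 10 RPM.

N₂ ≈ 15600 RPM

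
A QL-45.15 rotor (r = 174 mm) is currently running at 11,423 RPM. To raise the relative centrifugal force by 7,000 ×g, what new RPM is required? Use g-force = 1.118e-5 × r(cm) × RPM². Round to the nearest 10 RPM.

≈ 12900 RPM

r = 174 mm = 17.4 cm
Current RCF = 1.118 × 10⁻⁵ × 17.4 × (11423)² = 1.118 × 10⁻⁵ × 17.4 × 130,484,929 ≈ 25,383.5 × g
Target RCF = 25,383.5 + 7,000 = 32,383.5 × g
N² = 32,383.5 / (19.4532 × 10⁻⁵) = 166,468,756
N ≈ √166,468,756 ≈ 12,902.3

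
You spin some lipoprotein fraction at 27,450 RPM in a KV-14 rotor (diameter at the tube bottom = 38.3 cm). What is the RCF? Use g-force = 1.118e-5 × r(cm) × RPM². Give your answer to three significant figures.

161000 g

r = 38.3 / 2 = 19.15 cm
RCF = 1.118 × 10⁻⁵ × r × N²
RCF = 1.118 × 10⁻⁵ × 19.15 × (27450)² = 1.118 × 10⁻⁵ × 19.15 × 753,502,500 ≈ 161,322.6 × g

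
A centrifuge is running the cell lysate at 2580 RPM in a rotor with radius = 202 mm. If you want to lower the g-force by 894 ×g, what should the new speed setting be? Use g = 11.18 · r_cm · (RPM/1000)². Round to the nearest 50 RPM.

r = 202 mm = 20.2 cm
Current RCF = 11.18 × 20.2 × (2.58)² = 11.18 × 20.2 × 6.6564 ≈ 1,503.3 × g
Target RCF = 1,503.3 − 894 = 609.3 × g
(N/1000)² = 609.3 / 225.836 = 2.697976
N = 1000 × √2.697976 ≈ 1,642.6

≈ 1650 RPM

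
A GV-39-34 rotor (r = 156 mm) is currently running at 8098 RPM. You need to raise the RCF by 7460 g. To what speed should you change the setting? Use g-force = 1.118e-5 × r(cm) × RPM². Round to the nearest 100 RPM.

r = 156 mm = 15.6 cm
Current RCF = 1.118 × 10⁻⁵ × 15.6 × (8098)² = 1.118 × 10⁻⁵ × 15.6 × 65,577,604 ≈ 11,437.3 × g
Target RCF = 11,437.3 + 7,460 = 18,897.3 × g
N² = 18,897.3 / (17.4408 × 10⁻⁵) = 108,351,108
N ≈ √108,351,108 ≈ 10,409.2

≈ 10400 RPM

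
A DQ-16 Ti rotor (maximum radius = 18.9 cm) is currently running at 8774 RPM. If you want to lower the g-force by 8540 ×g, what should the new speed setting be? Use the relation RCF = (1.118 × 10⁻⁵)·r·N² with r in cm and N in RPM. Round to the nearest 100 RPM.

Current RCF = 1.118 × 10⁻⁵ × 18.9 × (8774)² = 1.118 × 10⁻⁵ × 18.9 × 76,983,076 ≈ 16,266.7 × g
Target RCF = 16,266.7 − 8,540 = 7,726.7 × g
N² = 7,726.7 / (21.1302 × 10⁻⁵) = 36,567,094
N ≈ √36,567,094 ≈ 6,047.1

6000 RPM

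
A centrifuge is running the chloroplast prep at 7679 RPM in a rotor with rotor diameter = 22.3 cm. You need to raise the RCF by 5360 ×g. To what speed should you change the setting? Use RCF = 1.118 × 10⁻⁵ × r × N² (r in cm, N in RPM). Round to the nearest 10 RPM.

N₂ ≈ 10100 RPM

r = 22.3 / 2 = 11.15 cm
Current RCF = 1.118 × 10⁻⁵ × 11.15 × (7679)² = 1.118 × 10⁻⁵ × 11.15 × 58,967,041 ≈ 7,350.7 × g
Target RCF = 7,350.7 + 5,360 = 12,710.7 × g
N² = 12,710.7 / (12.4657 × 10⁻⁵) = 101,965,393
N ≈ √101,965,393 ≈ 10,097.8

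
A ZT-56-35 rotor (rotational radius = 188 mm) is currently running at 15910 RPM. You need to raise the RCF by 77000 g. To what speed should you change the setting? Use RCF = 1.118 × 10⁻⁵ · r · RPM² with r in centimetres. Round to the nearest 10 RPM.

r = 188 mm = 18.8 cm
Current RCF = 1.118 × 10⁻⁵ × 18.8 × (15910)² = 1.118 × 10⁻⁵ × 18.8 × 253,128,100 ≈ 53,203.5 × g
Target RCF = 53,203.5 + 77,000 = 130,203.5 × g
N² = 130,203.5 / (21.0184 × 10⁻⁵) = 619,473,890
N ≈ √619,473,890 ≈ 24,889.2

24890 RPM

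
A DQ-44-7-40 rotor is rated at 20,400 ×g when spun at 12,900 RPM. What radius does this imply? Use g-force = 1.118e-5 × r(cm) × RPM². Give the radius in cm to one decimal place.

20400 = 1.118 × 10⁻⁵ × r × (12900)²
r = 20400 / (1.118 × 10⁻⁵ × 166,410,000) = 20400 / 1860.464 ≈ 10.965 cm

11.0 cm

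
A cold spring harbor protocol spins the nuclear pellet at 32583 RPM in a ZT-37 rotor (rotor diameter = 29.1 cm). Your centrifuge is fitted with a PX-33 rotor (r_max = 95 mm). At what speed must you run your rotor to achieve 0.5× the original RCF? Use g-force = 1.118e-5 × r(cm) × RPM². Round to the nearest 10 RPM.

Original rotor: r = 29.1 / 2 = 14.55 cm
RCF = 1.118 × 10⁻⁵ × r × N²
RCF_original = 1.118 × 10⁻⁵ × 14.55 × (32583)² = 1.118 × 10⁻⁵ × 14.55 × 1,061,651,889 ≈ 172,697.9 × g
Target RCF = 0.5 × 172,697.9 ≈ 86,348.9 × g
Your rotor: r = 95 mm = 9.5 cm
86,348.9 = 1.118 × 10⁻⁵ × 9.5 × N²
N² = 86,348.9 / (10.621 × 10⁻⁵) = 813,001,601
N ≈ √813,001,601 ≈ 28,513.2

28510 RPM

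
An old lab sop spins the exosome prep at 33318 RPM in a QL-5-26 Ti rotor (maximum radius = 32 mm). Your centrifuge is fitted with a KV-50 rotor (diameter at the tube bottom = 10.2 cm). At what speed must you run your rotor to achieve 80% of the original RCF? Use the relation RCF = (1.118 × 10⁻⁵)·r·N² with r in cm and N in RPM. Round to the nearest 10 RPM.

Original rotor: r = 32 mm = 3.2 cm
RCF_original = 1.118 × 10⁻⁵ × 3.2 × (33318)² = 1.118 × 10⁻⁵ × 3.2 × 1,110,089,124 ≈ 39,714.5 × g
Target RCF = 0.8 × 39,714.5 ≈ 31,771.6 × g
Your rotor: r = 10.2 / 2 = 5.1 cm
31,771.6 = 1.118 × 10⁻⁵ × 5.1 × N²
N² = 31,771.6 / (5.7018 × 10⁻⁵) = 557,220,527
N ≈ √557,220,527 ≈ 23,605.5

≈ 23610 RPM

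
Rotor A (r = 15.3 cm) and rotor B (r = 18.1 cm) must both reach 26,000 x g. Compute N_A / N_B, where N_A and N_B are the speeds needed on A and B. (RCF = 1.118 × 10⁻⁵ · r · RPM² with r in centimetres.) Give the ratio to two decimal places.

At fixed RCF, N ∝ 1/√r, so N_A/N_B = √(r_B/r_A) = √(18.1/15.3) = √1.183007 = 1.0877.

1.09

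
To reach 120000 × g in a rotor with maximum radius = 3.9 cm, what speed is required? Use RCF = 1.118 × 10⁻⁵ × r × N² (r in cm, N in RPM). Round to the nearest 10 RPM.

120,000 = 1.118 × 10⁻⁵ × 3.9 × N²
N² = 120,000 / (4.3602 × 10⁻⁵) = 2,752,167,332
N ≈ √2,752,167,332 ≈ 52,461.1

≈ 52460 RPM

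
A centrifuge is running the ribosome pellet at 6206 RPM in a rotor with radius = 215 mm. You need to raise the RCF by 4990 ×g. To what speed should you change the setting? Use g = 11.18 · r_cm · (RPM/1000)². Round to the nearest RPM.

≈ 7699 RPM

r = 215 mm = 21.5 cm
Current RCF = 11.18 × 21.5 × (6.206)² = 11.18 × 21.5 × 38.514436 ≈ 9,257.7 × g
Target RCF = 9,257.7 + 4,990 = 14,247.7 × g
(N/1000)² = 14,247.7 / 240.37 = 59.27404
N = 1000 × √59.27404 ≈ 7,699.0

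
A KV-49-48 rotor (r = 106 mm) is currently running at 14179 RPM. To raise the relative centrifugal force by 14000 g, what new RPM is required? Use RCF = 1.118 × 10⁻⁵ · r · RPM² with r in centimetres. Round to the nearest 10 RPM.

r = 106 mm = 10.6 cm
Current RCF = 1.118 × 10⁻⁵ × 10.6 × (14179)² = 1.118 × 10⁻⁵ × 10.6 × 201,044,041 ≈ 23,825.3 × g
Target RCF = 23,825.3 + 14,000 = 37,825.3 × g
N² = 37,825.3 / (11.8508 × 10⁻⁵) = 319,179,296
N ≈ √319,179,296 ≈ 17,865.6

≈ 17870 RPM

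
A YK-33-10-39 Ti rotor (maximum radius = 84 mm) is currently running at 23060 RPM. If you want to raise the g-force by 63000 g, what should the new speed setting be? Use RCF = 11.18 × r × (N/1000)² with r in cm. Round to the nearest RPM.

34679 RPM

r = 84 mm = 8.4 cm
Current RCF = 11.18 × 8.4 × (23.06)² = 11.18 × 8.4 × 531.7636 ≈ 49,939 × g
Target RCF = 49,939 + 63,000 = 112,939 × g
(N/1000)² = 112,939 / 93.912 = 1202.605
N = 1000 × √1202.605 ≈ 34,678.6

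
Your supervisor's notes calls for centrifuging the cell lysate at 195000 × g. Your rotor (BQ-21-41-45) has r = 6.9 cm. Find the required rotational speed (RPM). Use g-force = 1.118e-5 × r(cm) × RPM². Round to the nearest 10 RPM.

≈ 50280 RPM

RCF = 1.118 × 10⁻⁵ × r × N²
195,000 = 1.118 × 10⁻⁵ × 6.9 × N²
N² = 195,000 / (7.7142 × 10⁻⁵) = 2,527,805,865
N ≈ √2,527,805,865 ≈ 50,277.3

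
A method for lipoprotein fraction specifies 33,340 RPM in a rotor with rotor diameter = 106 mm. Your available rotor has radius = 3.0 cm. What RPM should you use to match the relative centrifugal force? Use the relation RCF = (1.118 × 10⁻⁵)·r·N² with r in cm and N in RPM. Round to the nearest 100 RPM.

44300 RPM

Original rotor: r = 106 mm / 2 = 53 mm = 5.3 cm
RCF = 1.118 × 10⁻⁵ × r × N²
RCF_original = 1.118 × 10⁻⁵ × 5.3 × (33340)² = 1.118 × 10⁻⁵ × 5.3 × 1,111,555,600 ≈ 65,864.1 × g
65,864.1 = 1.118 × 10⁻⁵ × 3 × N²
N² = 65,864.1 / (3.354 × 10⁻⁵) = 1,963,747,764
N ≈ √1,963,747,764 ≈ 44,314.2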